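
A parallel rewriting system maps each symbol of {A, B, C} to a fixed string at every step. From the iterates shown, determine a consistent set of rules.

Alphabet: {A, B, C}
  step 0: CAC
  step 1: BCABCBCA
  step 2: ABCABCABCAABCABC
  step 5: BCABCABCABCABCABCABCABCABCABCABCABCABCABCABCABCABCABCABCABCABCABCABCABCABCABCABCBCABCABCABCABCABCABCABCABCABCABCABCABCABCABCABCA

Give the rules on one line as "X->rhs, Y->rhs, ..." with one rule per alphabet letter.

  step 1 ⇒ step 2: BCABCBCA ⇒ A·BCA·BC·A·BCA·A·BCA·BC
    A ↦ BC
    B ↦ A
    C ↦ BCA

A->BC, B->A, C->BCA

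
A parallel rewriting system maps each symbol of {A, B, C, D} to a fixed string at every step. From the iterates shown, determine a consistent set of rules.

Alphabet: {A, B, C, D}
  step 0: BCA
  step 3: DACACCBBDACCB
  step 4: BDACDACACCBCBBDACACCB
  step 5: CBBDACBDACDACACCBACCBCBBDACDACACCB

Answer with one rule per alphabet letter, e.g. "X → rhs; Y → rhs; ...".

A->D, B->CB, C->AC, D->B

  step 4 ⇒ step 5: BDACDACACCBCBBDACACCB ⇒ CB·B·D·AC·B·D·AC·D·AC·AC·CB·AC·CB·CB·B·D·AC·D·AC·AC·CB
    A ↦ D
    B ↦ CB
    C ↦ AC
    D ↦ B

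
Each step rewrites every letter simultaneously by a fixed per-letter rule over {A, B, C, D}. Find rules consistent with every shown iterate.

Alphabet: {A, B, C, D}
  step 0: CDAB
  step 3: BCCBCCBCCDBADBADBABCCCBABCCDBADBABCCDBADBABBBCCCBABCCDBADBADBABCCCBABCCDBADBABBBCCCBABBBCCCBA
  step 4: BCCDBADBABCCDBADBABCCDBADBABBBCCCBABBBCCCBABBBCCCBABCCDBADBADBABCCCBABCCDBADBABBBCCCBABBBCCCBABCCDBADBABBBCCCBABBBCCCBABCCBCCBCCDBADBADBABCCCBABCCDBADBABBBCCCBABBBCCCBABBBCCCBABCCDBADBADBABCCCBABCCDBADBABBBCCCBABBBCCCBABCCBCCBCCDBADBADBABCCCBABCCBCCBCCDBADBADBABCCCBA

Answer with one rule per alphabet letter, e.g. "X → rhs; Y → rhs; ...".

  step 3 ⇒ step 4: BCCBCCBCCDBADBADBABCCCBABCCDBADBABCCDBADBABBBCCCBABCCDBADBADBABCCCBABCCDBADBABBBCCCBABBBCCCBA ⇒ BCC·DBA·DBA·BCC·DBA·DBA·BCC·DBA·DBA·BB·BCC·CBA·BB·BCC·CBA·BB·BCC·CBA·BCC·DBA·DBA·DBA·BCC·CBA·BCC·DBA·DBA·BB·BCC·CBA·BB·BCC·CBA·BCC·DBA·DBA·BB·BCC·CBA·BB·BCC·CBA·BCC·BCC·BCC·DBA·DBA·DBA·BCC·CBA·BCC·DBA·DBA·BB·BCC·CBA·BB·BCC·CBA·BB·BCC·CBA·BCC·DBA·DBA·DBA·BCC·CBA·BCC·DBA·DBA·BB·BCC·CBA·BB·BCC·CBA·BCC·BCC·BCC·DBA·DBA·DBA·BCC·CBA·BCC·BCC·BCC·DBA·DBA·DBA·BCC·CBA
    A ↦ CBA
    B ↦ BCC
    C ↦ DBA
    D ↦ BB

A->CBA, B->BCC, C->DBA, D->BB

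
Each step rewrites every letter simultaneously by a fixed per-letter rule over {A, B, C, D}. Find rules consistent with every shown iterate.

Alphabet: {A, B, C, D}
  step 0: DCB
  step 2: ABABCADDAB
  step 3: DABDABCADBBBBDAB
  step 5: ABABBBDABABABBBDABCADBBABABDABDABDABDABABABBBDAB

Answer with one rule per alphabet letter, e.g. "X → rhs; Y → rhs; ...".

  step 2 ⇒ step 3: ABABCADDAB ⇒ D·AB·D·AB·CA·D·BB·BB·D·AB
    A ↦ D
    B ↦ AB
    C ↦ CA
    D ↦ BB

A->D, B->AB, C->CA, D->BB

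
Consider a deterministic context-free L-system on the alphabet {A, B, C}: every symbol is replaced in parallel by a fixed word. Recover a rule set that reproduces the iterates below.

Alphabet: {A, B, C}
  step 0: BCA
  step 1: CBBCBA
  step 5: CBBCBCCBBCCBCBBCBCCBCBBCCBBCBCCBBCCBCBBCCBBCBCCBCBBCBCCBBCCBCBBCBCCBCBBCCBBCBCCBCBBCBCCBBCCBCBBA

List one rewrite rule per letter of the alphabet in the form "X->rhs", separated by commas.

A->BA, B->CB, C->BC

  step 0 ⇒ step 1: BCA ⇒ CB·BC·BA
    A ↦ BA
    B ↦ CB
    C ↦ BC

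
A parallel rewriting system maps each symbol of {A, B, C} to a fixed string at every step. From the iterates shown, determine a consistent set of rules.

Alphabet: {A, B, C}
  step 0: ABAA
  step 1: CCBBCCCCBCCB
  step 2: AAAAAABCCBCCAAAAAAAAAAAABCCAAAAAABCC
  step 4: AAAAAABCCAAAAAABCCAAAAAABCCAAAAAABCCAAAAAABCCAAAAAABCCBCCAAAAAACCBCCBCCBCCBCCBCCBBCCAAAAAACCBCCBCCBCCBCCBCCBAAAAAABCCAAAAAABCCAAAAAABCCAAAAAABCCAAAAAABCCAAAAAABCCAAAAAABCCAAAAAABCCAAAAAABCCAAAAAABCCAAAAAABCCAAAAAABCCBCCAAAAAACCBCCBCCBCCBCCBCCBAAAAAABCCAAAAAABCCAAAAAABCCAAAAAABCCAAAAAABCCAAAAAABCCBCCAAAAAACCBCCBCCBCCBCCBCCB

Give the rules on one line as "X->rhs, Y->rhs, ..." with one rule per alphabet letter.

A->CCB, B->BCC, C->AAA

  step 1 ⇒ step 2: CCBBCCCCBCCB ⇒ AAA·AAA·BCC·BCC·AAA·AAA·AAA·AAA·BCC·AAA·AAA·BCC
    B ↦ BCC
    C ↦ AAA
  step 0 ⇒ step 1: ABAA ⇒ CCB·BCC·CCB·CCB
    A ↦ CCB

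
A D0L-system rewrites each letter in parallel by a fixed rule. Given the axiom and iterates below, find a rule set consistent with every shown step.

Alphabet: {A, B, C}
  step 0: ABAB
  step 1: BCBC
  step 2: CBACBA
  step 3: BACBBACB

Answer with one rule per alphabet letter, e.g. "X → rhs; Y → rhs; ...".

  step 2 ⇒ step 3: CBACBA ⇒ BA·C·B·BA·C·B
    A ↦ B
    B ↦ C
    C ↦ BA

A->B, B->C, C->BA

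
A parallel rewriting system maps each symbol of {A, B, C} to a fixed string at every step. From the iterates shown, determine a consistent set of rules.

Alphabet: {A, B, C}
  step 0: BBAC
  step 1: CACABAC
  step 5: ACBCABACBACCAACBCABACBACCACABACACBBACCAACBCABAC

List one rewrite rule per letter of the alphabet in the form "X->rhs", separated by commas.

  step 0 ⇒ step 1: BBAC ⇒ CA·CA·B·AC
    A ↦ B
    B ↦ CA
    C ↦ AC

A->B, B->CA, C->AC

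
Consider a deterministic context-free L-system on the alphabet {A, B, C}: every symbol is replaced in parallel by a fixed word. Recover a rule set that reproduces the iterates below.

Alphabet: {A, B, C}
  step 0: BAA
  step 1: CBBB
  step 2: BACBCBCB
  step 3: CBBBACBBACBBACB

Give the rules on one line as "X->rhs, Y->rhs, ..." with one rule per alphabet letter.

A->B, B->CB, C->BA

  step 2 ⇒ step 3: BACBCBCB ⇒ CB·B·BA·CB·BA·CB·BA·CB
    A ↦ B
    B ↦ CB
    C ↦ BA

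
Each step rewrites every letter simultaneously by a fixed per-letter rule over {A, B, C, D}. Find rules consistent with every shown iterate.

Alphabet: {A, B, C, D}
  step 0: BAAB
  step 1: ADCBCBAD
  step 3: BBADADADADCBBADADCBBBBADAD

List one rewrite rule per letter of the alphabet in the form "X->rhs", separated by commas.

A->CB, B->AD, C->BB, D->B

  step 0 ⇒ step 1: BAAB ⇒ AD·CB·CB·AD
    A ↦ CB
    B ↦ AD
    C ↦ BB  (constrained at step 1)
    D ↦ B  (constrained at step 1)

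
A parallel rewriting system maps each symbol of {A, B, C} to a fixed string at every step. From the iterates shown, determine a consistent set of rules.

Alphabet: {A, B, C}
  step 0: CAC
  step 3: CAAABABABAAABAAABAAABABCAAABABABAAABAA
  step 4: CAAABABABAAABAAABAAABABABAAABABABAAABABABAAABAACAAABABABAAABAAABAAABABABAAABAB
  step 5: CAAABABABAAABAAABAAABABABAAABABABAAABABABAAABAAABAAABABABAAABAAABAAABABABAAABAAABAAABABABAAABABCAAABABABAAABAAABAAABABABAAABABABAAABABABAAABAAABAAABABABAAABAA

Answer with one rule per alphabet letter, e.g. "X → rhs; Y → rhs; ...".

  step 4 ⇒ step 5: CAAABABABAAABAAABAAABABABAAABABABAAABABABAAABAACAAABABABAAABAAABAAABABABAAABAB ⇒ CAA·AB·AB·AB·AA·AB·AA·AB·AA·AB·AB·AB·AA·AB·AB·AB·AA·AB·AB·AB·AA·AB·AA·AB·AA·AB·AB·AB·AA·AB·AA·AB·AA·AB·AB·AB·AA·AB·AA·AB·AA·AB·AB·AB·AA·AB·AB·CAA·AB·AB·AB·AA·AB·AA·AB·AA·AB·AB·AB·AA·AB·AB·AB·AA·AB·AB·AB·AA·AB·AA·AB·AA·AB·AB·AB·AA·AB·AA
    A ↦ AB
    B ↦ AA
    C ↦ CAA

A->AB, B->AA, C->CAA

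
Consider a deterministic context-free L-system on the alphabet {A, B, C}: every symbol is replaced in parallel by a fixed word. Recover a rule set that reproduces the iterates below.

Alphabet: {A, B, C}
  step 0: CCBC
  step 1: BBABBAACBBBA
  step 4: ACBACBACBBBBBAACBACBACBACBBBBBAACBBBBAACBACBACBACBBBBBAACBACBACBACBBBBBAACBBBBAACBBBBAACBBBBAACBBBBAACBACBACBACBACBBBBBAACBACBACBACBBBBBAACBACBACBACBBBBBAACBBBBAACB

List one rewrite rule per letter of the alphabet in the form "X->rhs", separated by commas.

  step 0 ⇒ step 1: CCBC ⇒ BBA·BBA·ACB·BBA
    B ↦ ACB
    C ↦ BBA
    A ↦ B  (constrained at step 1)

A->B, B->ACB, C->BBA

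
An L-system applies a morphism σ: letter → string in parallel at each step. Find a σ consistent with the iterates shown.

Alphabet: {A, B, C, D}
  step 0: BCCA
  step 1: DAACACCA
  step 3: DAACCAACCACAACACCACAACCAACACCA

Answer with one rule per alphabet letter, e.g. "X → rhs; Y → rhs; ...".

  step 0 ⇒ step 1: BCCA ⇒ DA·AC·AC·CA
    A ↦ CA
    B ↦ DA
    C ↦ AC
    D ↦ B  (constrained at step 1)

A->CA, B->DA, C->AC, D->B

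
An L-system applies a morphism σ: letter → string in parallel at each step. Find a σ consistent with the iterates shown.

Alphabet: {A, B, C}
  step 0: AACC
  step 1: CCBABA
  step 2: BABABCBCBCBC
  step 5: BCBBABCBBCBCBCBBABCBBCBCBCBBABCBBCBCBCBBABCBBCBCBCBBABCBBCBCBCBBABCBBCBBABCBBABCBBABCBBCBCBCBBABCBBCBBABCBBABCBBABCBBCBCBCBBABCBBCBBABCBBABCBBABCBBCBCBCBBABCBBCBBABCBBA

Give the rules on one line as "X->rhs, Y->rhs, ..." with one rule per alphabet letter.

A->C, B->BCB, C->BA

  step 1 ⇒ step 2: CCBABA ⇒ BA·BA·BCB·C·BCB·C
    A ↦ C
    B ↦ BCB
    C ↦ BA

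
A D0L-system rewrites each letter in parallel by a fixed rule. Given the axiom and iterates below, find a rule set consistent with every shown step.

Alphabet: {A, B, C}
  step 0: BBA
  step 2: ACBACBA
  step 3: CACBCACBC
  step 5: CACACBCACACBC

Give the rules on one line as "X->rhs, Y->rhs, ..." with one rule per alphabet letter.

A->C, B->CB, C->A

  step 2 ⇒ step 3: ACBACBA ⇒ C·A·CB·C·A·CB·C
    A ↦ C
    B ↦ CB
    C ↦ A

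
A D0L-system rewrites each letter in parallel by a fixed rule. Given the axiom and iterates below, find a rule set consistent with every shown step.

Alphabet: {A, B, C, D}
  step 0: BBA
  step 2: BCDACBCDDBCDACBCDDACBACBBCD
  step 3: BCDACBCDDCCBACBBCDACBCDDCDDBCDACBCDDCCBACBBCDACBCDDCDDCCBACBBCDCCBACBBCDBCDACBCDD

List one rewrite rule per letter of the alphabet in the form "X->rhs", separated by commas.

  step 2 ⇒ step 3: BCDACBCDDBCDACBCDDACBACBBCD ⇒ BCD·ACB·CDD·CCB·ACB·BCD·ACB·CDD·CDD·BCD·ACB·CDD·CCB·ACB·BCD·ACB·CDD·CDD·CCB·ACB·BCD·CCB·ACB·BCD·BCD·ACB·CDD
    A ↦ CCB
    B ↦ BCD
    C ↦ ACB
    D ↦ CDD

A->CCB, B->BCD, C->ACB, D->CDD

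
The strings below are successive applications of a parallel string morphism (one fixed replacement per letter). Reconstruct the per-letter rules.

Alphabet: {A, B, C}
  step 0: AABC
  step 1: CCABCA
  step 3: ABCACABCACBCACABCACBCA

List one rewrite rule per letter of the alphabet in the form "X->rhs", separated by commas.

  step 0 ⇒ step 1: AABC ⇒ C·C·A·BCA
    A ↦ C
    B ↦ A
    C ↦ BCA

A->C, B->A, C->BCA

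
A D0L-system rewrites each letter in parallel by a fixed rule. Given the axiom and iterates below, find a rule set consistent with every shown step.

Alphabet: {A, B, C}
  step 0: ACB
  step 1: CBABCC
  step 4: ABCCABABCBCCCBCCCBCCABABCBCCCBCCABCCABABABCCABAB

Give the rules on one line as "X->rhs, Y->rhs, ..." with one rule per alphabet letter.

  step 0 ⇒ step 1: ACB ⇒ CB·AB·CC
    A ↦ CB
    B ↦ CC
    C ↦ AB

A->CB, B->CC, C->AB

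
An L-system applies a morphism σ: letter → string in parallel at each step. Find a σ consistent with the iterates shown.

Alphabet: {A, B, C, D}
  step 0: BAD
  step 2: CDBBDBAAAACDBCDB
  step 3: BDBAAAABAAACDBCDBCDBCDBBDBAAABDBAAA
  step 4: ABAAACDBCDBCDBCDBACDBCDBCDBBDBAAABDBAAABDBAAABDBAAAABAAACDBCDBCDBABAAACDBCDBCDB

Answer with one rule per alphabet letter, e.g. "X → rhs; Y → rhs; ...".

A->CDB, B->A, C->BD, D->BAA

  step 3 ⇒ step 4: BDBAAAABAAACDBCDBCDBCDBBDBAAABDBAAA ⇒ A·BAA·A·CDB·CDB·CDB·CDB·A·CDB·CDB·CDB·BD·BAA·A·BD·BAA·A·BD·BAA·A·BD·BAA·A·A·BAA·A·CDB·CDB·CDB·A·BAA·A·CDB·CDB·CDB
    A ↦ CDB
    B ↦ A
    C ↦ BD
    D ↦ BAA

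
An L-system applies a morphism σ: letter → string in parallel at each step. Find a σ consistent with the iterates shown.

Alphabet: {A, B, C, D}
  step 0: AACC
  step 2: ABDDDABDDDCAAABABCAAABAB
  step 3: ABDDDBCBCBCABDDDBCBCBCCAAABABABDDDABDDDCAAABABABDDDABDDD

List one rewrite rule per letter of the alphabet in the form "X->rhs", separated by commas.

A->AB, B->DDD, C->CAA, D->BC

  step 2 ⇒ step 3: ABDDDABDDDCAAABABCAAABAB ⇒ AB·DDD·BC·BC·BC·AB·DDD·BC·BC·BC·CAA·AB·AB·AB·DDD·AB·DDD·CAA·AB·AB·AB·DDD·AB·DDD
    A ↦ AB
    B ↦ DDD
    C ↦ CAA
    D ↦ BC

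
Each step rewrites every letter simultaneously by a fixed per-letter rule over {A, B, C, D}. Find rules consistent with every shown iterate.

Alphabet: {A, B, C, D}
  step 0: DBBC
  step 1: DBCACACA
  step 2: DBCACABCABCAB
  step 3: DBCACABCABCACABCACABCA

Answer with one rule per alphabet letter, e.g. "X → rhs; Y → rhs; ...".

  step 2 ⇒ step 3: DBCACABCABCAB ⇒ DB·CA·CA·B·CA·B·CA·CA·B·CA·CA·B·CA
    A ↦ B
    B ↦ CA
    C ↦ CA
    D ↦ DB

A->B, B->CA, C->CA, D->DB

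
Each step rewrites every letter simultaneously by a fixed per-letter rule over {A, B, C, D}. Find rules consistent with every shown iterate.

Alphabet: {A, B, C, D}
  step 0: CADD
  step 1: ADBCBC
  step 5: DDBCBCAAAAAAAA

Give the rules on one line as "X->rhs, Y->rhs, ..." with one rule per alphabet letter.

  step 0 ⇒ step 1: CADD ⇒ A·D·BC·BC
    A ↦ D
    C ↦ A
    D ↦ BC
    B ↦ A  (constrained at step 1)

A->D, B->A, C->A, D->BC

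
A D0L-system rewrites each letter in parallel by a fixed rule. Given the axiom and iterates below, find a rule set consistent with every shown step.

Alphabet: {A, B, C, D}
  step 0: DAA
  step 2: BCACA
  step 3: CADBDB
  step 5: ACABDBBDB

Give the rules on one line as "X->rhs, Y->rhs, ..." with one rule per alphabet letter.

A->B, B->CA, C->D, D->A

  step 2 ⇒ step 3: BCACA ⇒ CA·D·B·D·B
    A ↦ B
    B ↦ CA
    C ↦ D
    D ↦ A  (constrained at step 0)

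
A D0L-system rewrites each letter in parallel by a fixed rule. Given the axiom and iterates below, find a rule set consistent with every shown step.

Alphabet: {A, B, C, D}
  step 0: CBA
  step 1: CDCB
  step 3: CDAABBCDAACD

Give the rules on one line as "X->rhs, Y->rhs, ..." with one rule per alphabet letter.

A->B, B->C, C->CD, D->AA

  step 0 ⇒ step 1: CBA ⇒ CD·C·B
    A ↦ B
    B ↦ C
    C ↦ CD
    D ↦ AA  (constrained at step 1)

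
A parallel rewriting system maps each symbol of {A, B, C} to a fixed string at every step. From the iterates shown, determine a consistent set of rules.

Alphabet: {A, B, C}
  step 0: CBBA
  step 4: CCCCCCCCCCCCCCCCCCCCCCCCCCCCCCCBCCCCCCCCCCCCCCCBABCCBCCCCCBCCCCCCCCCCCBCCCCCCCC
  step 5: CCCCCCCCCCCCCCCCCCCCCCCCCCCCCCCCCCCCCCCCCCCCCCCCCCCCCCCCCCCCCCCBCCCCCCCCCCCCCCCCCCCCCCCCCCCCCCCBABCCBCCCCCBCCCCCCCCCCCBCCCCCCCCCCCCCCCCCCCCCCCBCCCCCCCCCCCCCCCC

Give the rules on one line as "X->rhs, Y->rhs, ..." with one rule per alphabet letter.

  step 4 ⇒ step 5: CCCCCCCCCCCCCCCCCCCCCCCCCCCCCCCBCCCCCCCCCCCCCCCBABCCBCCCCCBCCCCCCCCCCCBCCCCCCCC ⇒ CC·CC·CC·CC·CC·CC·CC·CC·CC·CC·CC·CC·CC·CC·CC·CC·CC·CC·CC·CC·CC·CC·CC·CC·CC·CC·CC·CC·CC·CC·CC·CB·CC·CC·CC·CC·CC·CC·CC·CC·CC·CC·CC·CC·CC·CC·CC·CB·ABC·CB·CC·CC·CB·CC·CC·CC·CC·CC·CB·CC·CC·CC·CC·CC·CC·CC·CC·CC·CC·CC·CB·CC·CC·CC·CC·CC·CC·CC·CC
    A ↦ ABC
    B ↦ CB
    C ↦ CC

A->ABC, B->CB, C->CC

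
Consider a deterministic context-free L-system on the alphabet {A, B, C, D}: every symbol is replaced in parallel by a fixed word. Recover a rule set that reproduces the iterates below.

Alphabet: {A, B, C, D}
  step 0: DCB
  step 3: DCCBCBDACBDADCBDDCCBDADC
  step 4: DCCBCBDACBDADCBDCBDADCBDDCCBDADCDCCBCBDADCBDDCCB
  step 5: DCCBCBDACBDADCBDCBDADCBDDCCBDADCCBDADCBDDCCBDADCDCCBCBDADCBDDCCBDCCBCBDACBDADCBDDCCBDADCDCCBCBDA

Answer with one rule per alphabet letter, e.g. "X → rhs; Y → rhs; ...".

A->BD, B->DA, C->CB, D->DC

  step 4 ⇒ step 5: DCCBCBDACBDADCBDCBDADCBDDCCBDADCDCCBCBDADCBDDCCB ⇒ DC·CB·CB·DA·CB·DA·DC·BD·CB·DA·DC·BD·DC·CB·DA·DC·CB·DA·DC·BD·DC·CB·DA·DC·DC·CB·CB·DA·DC·BD·DC·CB·DC·CB·CB·DA·CB·DA·DC·BD·DC·CB·DA·DC·DC·CB·CB·DA
    A ↦ BD
    B ↦ DA
    C ↦ CB
    D ↦ DC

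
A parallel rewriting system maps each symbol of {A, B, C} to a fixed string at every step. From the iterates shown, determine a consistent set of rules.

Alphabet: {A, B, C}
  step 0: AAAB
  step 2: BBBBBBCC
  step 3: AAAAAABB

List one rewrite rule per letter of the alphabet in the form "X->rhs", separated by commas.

  step 2 ⇒ step 3: BBBBBBCC ⇒ A·A·A·A·A·A·B·B
    B ↦ A
    C ↦ B
    A ↦ CC  (constrained at step 0)

A->CC, B->A, C->B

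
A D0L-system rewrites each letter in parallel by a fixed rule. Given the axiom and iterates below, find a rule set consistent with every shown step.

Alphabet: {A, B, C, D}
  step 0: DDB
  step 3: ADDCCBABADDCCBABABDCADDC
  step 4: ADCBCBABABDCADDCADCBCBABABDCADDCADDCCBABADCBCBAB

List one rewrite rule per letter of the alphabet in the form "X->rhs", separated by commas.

  step 3 ⇒ step 4: ADDCCBABADDCCBABABDCADDC ⇒ AD·CB·CB·AB·AB·DC·AD·DC·AD·CB·CB·AB·AB·DC·AD·DC·AD·DC·CB·AB·AD·CB·CB·AB
    A ↦ AD
    B ↦ DC
    C ↦ AB
    D ↦ CB

A->AD, B->DC, C->AB, D->CB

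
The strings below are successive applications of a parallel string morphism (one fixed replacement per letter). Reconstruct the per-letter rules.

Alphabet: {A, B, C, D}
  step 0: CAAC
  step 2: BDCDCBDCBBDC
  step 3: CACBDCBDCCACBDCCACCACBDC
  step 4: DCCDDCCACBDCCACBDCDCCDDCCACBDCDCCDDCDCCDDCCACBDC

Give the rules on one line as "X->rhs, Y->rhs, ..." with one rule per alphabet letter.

A->CD, B->CAC, C->DC, D->B

  step 3 ⇒ step 4: CACBDCBDCCACBDCCACCACBDC ⇒ DC·CD·DC·CAC·B·DC·CAC·B·DC·DC·CD·DC·CAC·B·DC·DC·CD·DC·DC·CD·DC·CAC·B·DC
    A ↦ CD
    B ↦ CAC
    C ↦ DC
    D ↦ B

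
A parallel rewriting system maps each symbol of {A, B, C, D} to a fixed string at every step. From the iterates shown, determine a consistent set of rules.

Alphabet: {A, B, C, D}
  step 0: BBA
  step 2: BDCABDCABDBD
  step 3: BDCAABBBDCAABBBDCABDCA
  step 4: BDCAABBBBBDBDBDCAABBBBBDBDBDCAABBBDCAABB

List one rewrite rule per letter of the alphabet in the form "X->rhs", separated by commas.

  step 3 ⇒ step 4: BDCAABBBDCAABBBDCABDCA ⇒ BD·CA·A·BB·BB·BD·BD·BD·CA·A·BB·BB·BD·BD·BD·CA·A·BB·BD·CA·A·BB
    A ↦ BB
    B ↦ BD
    C ↦ A
    D ↦ CA

A->BB, B->BD, C->A, D->CA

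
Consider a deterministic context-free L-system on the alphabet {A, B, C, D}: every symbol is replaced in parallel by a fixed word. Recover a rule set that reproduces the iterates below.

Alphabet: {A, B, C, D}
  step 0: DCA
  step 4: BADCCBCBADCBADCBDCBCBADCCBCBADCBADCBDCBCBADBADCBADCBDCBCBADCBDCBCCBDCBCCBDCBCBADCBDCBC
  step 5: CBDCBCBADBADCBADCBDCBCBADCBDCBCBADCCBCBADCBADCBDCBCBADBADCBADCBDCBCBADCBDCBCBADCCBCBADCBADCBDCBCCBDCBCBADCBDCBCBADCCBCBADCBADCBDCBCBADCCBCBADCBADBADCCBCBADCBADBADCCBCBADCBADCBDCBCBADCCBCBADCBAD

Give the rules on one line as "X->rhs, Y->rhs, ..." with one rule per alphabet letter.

  step 4 ⇒ step 5: BADCCBCBADCBADCBDCBCBADCCBCBADCBADCBDCBCBADBADCBADCBDCBCBADCBDCBCCBDCBCCBDCBCBADCBDCBC ⇒ C·BD·CBC·BAD·BAD·C·BAD·C·BD·CBC·BAD·C·BD·CBC·BAD·C·CBC·BAD·C·BAD·C·BD·CBC·BAD·BAD·C·BAD·C·BD·CBC·BAD·C·BD·CBC·BAD·C·CBC·BAD·C·BAD·C·BD·CBC·C·BD·CBC·BAD·C·BD·CBC·BAD·C·CBC·BAD·C·BAD·C·BD·CBC·BAD·C·CBC·BAD·C·BAD·BAD·C·CBC·BAD·C·BAD·BAD·C·CBC·BAD·C·BAD·C·BD·CBC·BAD·C·CBC·BAD·C·BAD
    A ↦ BD
    B ↦ C
    C ↦ BAD
    D ↦ CBC

A->BD, B->C, C->BAD, D->CBC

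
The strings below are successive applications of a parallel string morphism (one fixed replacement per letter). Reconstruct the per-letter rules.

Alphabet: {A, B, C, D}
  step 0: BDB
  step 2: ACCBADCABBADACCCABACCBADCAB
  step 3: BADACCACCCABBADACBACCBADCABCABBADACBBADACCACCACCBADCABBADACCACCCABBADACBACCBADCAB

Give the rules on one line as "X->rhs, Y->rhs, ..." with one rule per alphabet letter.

A->BAD, B->CAB, C->ACC, D->ACB

  step 2 ⇒ step 3: ACCBADCABBADACCCABACCBADCAB ⇒ BAD·ACC·ACC·CAB·BAD·ACB·ACC·BAD·CAB·CAB·BAD·ACB·BAD·ACC·ACC·ACC·BAD·CAB·BAD·ACC·ACC·CAB·BAD·ACB·ACC·BAD·CAB
    A ↦ BAD
    B ↦ CAB
    C ↦ ACC
    D ↦ ACB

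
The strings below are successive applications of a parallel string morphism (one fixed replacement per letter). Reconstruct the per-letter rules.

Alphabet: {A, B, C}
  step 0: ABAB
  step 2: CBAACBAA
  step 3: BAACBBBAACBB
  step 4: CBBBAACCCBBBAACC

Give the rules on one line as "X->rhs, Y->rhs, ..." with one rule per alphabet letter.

A->B, B->C, C->BAA

  step 3 ⇒ step 4: BAACBBBAACBB ⇒ C·B·B·BAA·C·C·C·B·B·BAA·C·C
    A ↦ B
    B ↦ C
    C ↦ BAA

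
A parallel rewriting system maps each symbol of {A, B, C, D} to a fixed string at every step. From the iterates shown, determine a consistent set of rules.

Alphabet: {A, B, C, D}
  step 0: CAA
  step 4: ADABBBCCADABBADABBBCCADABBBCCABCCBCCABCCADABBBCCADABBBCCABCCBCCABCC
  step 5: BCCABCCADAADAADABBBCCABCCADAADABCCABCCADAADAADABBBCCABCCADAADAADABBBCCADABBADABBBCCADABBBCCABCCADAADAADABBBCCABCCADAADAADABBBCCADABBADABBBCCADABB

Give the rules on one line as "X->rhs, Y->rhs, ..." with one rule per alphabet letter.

A->BCC, B->ADA, C->B, D->A

  step 4 ⇒ step 5: ADABBBCCADABBADABBBCCADABBBCCABCCBCCABCCADABBBCCADABBBCCABCCBCCABCC ⇒ BCC·A·BCC·ADA·ADA·ADA·B·B·BCC·A·BCC·ADA·ADA·BCC·A·BCC·ADA·ADA·ADA·B·B·BCC·A·BCC·ADA·ADA·ADA·B·B·BCC·ADA·B·B·ADA·B·B·BCC·ADA·B·B·BCC·A·BCC·ADA·ADA·ADA·B·B·BCC·A·BCC·ADA·ADA·ADA·B·B·BCC·ADA·B·B·ADA·B·B·BCC·ADA·B·B
    A ↦ BCC
    B ↦ ADA
    C ↦ B
    D ↦ A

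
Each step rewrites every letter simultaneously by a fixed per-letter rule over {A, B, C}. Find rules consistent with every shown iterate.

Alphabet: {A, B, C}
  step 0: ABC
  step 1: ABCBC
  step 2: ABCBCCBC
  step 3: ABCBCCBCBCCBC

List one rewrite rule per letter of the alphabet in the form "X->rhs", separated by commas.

  step 2 ⇒ step 3: ABCBCCBC ⇒ AB·C·BC·C·BC·BC·C·BC
    A ↦ AB
    B ↦ C
    C ↦ BC

A->AB, B->C, C->BC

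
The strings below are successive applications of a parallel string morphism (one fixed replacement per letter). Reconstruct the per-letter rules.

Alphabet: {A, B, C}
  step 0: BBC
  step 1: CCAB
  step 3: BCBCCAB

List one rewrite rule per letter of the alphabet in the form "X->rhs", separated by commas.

A->B, B->C, C->AB

  step 0 ⇒ step 1: BBC ⇒ C·C·AB
    B ↦ C
    C ↦ AB
    A ↦ B  (constrained at step 1)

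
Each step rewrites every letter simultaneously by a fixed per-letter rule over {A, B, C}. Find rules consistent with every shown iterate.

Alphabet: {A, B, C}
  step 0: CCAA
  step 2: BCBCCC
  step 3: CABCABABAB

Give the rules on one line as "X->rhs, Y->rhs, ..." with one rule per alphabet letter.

  step 2 ⇒ step 3: BCBCCC ⇒ C·AB·C·AB·AB·AB
    B ↦ C
    C ↦ AB
    A ↦ B  (constrained at step 0)

A->B, B->C, C->AB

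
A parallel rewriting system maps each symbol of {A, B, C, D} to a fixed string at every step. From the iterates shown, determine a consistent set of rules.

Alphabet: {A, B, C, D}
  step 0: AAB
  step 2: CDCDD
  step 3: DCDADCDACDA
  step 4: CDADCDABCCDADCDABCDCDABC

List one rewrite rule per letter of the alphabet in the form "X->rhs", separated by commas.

A->BC, B->C, C->D, D->CDA

  step 3 ⇒ step 4: DCDADCDACDA ⇒ CDA·D·CDA·BC·CDA·D·CDA·BC·D·CDA·BC
    A ↦ BC
    C ↦ D
    D ↦ CDA
    B ↦ C  (constrained at step 0)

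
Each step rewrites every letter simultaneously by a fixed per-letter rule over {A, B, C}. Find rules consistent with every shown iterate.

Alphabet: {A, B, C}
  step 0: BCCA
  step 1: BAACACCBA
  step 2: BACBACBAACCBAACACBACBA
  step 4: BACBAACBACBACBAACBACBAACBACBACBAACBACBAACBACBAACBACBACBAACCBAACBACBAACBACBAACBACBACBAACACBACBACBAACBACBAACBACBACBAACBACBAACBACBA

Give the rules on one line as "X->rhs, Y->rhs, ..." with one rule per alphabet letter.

A->CBA, B->BA, C->AC

  step 1 ⇒ step 2: BAACACCBA ⇒ BA·CBA·CBA·AC·CBA·AC·AC·BA·CBA
    A ↦ CBA
    B ↦ BA
    C ↦ AC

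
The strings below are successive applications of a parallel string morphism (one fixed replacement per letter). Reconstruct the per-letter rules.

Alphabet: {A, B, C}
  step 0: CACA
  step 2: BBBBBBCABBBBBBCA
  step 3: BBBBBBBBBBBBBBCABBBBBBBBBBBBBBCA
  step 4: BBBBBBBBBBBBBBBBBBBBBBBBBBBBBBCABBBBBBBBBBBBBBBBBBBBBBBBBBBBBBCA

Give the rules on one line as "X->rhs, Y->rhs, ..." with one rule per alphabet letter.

  step 3 ⇒ step 4: BBBBBBBBBBBBBBCABBBBBBBBBBBBBBCA ⇒ BB·BB·BB·BB·BB·BB·BB·BB·BB·BB·BB·BB·BB·BB·BB·CA·BB·BB·BB·BB·BB·BB·BB·BB·BB·BB·BB·BB·BB·BB·BB·CA
    A ↦ CA
    B ↦ BB
    C ↦ BB

A->CA, B->BB, C->BB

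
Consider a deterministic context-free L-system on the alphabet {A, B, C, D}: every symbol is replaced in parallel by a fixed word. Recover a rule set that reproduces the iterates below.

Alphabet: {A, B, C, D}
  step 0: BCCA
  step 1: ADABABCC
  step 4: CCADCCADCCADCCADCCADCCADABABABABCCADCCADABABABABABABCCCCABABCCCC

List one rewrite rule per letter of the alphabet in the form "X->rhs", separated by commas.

  step 0 ⇒ step 1: BCCA ⇒ AD·AB·AB·CC
    A ↦ CC
    B ↦ AD
    C ↦ AB
    D ↦ CC  (constrained at step 1)

A->CC, B->AD, C->AB, D->CC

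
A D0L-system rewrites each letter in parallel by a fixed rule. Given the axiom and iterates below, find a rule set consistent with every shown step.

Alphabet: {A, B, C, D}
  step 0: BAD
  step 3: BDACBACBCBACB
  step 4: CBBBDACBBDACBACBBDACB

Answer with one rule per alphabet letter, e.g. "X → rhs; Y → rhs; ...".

A->BD, B->CB, C->A, D->B

  step 3 ⇒ step 4: BDACBACBCBACB ⇒ CB·B·BD·A·CB·BD·A·CB·A·CB·BD·A·CB
    A ↦ BD
    B ↦ CB
    C ↦ A
    D ↦ B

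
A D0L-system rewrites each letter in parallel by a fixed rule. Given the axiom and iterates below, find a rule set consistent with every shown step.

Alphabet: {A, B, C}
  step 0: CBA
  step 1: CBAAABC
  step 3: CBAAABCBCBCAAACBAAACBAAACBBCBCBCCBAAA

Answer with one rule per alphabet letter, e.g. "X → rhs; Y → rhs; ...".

A->BC, B->AAA, C->CB

  step 0 ⇒ step 1: CBA ⇒ CB·AAA·BC
    A ↦ BC
    B ↦ AAA
    C ↦ CB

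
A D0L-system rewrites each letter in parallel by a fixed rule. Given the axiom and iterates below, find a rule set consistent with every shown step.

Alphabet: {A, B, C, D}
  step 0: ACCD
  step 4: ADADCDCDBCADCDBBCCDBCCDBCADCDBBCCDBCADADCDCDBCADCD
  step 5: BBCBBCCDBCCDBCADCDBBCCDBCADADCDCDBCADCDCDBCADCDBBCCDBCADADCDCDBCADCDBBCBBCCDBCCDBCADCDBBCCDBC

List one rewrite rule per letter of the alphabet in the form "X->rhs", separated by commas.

A->B, B->AD, C->CD, D->BC

  step 4 ⇒ step 5: ADADCDCDBCADCDBBCCDBCCDBCADCDBBCCDBCADADCDCDBCADCD ⇒ B·BC·B·BC·CD·BC·CD·BC·AD·CD·B·BC·CD·BC·AD·AD·CD·CD·BC·AD·CD·CD·BC·AD·CD·B·BC·CD·BC·AD·AD·CD·CD·BC·AD·CD·B·BC·B·BC·CD·BC·CD·BC·AD·CD·B·BC·CD·BC
    A ↦ B
    B ↦ AD
    C ↦ CD
    D ↦ BC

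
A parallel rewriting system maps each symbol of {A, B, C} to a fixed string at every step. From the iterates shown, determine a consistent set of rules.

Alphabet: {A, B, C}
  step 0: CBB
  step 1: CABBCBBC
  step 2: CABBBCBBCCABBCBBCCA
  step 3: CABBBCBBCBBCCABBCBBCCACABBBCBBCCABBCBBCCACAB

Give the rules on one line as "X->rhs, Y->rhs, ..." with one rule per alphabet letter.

  step 2 ⇒ step 3: CABBBCBBCCABBCBBCCA ⇒ CA·B·BBC·BBC·BBC·CA·BBC·BBC·CA·CA·B·BBC·BBC·CA·BBC·BBC·CA·CA·B
    A ↦ B
    B ↦ BBC
    C ↦ CA

A->B, B->BBC, C->CA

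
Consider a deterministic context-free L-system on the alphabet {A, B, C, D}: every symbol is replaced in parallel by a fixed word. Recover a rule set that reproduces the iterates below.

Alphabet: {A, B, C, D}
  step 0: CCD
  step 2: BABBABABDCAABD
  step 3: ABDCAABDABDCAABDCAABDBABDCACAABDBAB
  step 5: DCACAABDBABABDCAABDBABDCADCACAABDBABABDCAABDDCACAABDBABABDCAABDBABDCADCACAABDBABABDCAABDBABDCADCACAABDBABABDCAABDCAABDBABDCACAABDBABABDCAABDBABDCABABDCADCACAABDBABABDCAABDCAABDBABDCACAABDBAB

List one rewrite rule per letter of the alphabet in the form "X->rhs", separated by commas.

  step 2 ⇒ step 3: BABBABABDCAABD ⇒ ABD·CA·ABD·ABD·CA·ABD·CA·ABD·BAB·D·CA·CA·ABD·BAB
    A ↦ CA
    B ↦ ABD
    C ↦ D
    D ↦ BAB

A->CA, B->ABD, C->D, D->BAB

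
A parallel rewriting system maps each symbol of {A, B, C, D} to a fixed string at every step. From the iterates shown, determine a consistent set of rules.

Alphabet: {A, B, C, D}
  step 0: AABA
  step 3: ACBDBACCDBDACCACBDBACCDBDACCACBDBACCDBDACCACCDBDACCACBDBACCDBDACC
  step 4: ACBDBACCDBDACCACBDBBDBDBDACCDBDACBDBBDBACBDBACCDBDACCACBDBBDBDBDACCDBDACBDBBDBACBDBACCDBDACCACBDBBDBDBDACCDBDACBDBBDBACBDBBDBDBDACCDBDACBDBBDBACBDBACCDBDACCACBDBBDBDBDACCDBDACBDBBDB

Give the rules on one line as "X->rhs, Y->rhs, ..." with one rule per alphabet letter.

A->AC, B->ACC, C->BDB, D->DBD

  step 3 ⇒ step 4: ACBDBACCDBDACCACBDBACCDBDACCACBDBACCDBDACCACCDBDACCACBDBACCDBDACC ⇒ AC·BDB·ACC·DBD·ACC·AC·BDB·BDB·DBD·ACC·DBD·AC·BDB·BDB·AC·BDB·ACC·DBD·ACC·AC·BDB·BDB·DBD·ACC·DBD·AC·BDB·BDB·AC·BDB·ACC·DBD·ACC·AC·BDB·BDB·DBD·ACC·DBD·AC·BDB·BDB·AC·BDB·BDB·DBD·ACC·DBD·AC·BDB·BDB·AC·BDB·ACC·DBD·ACC·AC·BDB·BDB·DBD·ACC·DBD·AC·BDB·BDB
    A ↦ AC
    B ↦ ACC
    C ↦ BDB
    D ↦ DBD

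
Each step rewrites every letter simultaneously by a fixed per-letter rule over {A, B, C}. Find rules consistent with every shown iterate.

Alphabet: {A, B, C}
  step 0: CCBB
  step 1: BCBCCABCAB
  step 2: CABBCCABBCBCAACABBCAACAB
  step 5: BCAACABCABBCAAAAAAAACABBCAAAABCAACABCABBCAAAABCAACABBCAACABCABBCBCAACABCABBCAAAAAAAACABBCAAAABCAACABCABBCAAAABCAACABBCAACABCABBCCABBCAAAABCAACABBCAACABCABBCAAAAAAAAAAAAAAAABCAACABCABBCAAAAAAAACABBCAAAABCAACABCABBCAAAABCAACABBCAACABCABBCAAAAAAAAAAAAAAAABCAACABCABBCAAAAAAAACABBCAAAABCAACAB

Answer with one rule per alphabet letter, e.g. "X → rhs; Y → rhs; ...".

A->AA, B->CAB, C->BC

  step 1 ⇒ step 2: BCBCCABCAB ⇒ CAB·BC·CAB·BC·BC·AA·CAB·BC·AA·CAB
    A ↦ AA
    B ↦ CAB
    C ↦ BC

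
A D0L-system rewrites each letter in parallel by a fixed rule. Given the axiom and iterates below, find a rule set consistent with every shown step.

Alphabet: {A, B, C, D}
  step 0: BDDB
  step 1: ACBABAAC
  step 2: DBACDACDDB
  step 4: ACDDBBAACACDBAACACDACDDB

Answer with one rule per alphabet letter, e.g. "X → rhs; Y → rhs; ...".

  step 1 ⇒ step 2: ACBABAAC ⇒ D·B·AC·D·AC·D·D·B
    A ↦ D
    B ↦ AC
    C ↦ B
  step 0 ⇒ step 1: BDDB ⇒ AC·BA·BA·AC
    D ↦ BA

A->D, B->AC, C->B, D->BA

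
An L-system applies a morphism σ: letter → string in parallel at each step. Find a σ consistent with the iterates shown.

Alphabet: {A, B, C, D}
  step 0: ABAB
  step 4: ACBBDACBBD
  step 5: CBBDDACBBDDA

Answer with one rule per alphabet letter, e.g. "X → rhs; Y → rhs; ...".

  step 4 ⇒ step 5: ACBBDACBBD ⇒ CB·B·D·D·A·CB·B·D·D·A
    A ↦ CB
    B ↦ D
    C ↦ B
    D ↦ A

A->CB, B->D, C->B, D->A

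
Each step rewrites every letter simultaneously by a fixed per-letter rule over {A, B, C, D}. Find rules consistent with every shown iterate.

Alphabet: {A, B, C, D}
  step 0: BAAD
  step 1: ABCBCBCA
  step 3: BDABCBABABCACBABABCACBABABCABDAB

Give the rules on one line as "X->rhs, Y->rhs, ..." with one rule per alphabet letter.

  step 0 ⇒ step 1: BAAD ⇒ AB·CB·CB·CA
    A ↦ CB
    B ↦ AB
    D ↦ CA
    C ↦ BD  (constrained at step 1)

A->CB, B->AB, C->BD, D->CA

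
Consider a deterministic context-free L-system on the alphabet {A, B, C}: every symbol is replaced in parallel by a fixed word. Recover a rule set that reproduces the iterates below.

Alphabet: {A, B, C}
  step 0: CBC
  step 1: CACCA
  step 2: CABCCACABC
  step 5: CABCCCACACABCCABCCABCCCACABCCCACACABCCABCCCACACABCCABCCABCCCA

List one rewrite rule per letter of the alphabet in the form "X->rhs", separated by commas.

A->BC, B->C, C->CA

  step 1 ⇒ step 2: CACCA ⇒ CA·BC·CA·CA·BC
    A ↦ BC
    C ↦ CA
  step 0 ⇒ step 1: CBC ⇒ CA·C·CA
    B ↦ C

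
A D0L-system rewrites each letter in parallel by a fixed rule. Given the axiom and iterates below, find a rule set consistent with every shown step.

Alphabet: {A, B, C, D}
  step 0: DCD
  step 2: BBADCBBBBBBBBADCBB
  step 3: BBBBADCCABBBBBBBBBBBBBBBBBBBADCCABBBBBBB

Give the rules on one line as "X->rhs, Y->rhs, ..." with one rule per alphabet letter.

A->ADC, B->BB, C->BB, D->CAB

  step 2 ⇒ step 3: BBADCBBBBBBBBADCBB ⇒ BB·BB·ADC·CAB·BB·BB·BB·BB·BB·BB·BB·BB·BB·ADC·CAB·BB·BB·BB
    A ↦ ADC
    B ↦ BB
    C ↦ BB
    D ↦ CAB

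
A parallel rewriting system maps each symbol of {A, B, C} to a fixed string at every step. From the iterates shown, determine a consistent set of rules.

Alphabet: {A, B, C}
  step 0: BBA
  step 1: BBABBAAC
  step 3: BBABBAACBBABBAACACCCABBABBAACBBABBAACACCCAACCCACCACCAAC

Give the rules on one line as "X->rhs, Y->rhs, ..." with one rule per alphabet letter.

  step 0 ⇒ step 1: BBA ⇒ BBA·BBA·AC
    A ↦ AC
    B ↦ BBA
    C ↦ CCA  (constrained at step 1)

A->AC, B->BBA, C->CCA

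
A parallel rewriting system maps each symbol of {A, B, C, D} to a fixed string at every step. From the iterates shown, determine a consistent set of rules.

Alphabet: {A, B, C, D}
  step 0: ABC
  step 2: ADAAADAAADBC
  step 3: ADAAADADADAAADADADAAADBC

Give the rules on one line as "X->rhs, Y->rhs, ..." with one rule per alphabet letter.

  step 2 ⇒ step 3: ADAAADAAADBC ⇒ AD·AA·AD·AD·AD·AA·AD·AD·AD·AA·AD·BC
    A ↦ AD
    B ↦ AD
    C ↦ BC
    D ↦ AA

A->AD, B->AD, C->BC, D->AA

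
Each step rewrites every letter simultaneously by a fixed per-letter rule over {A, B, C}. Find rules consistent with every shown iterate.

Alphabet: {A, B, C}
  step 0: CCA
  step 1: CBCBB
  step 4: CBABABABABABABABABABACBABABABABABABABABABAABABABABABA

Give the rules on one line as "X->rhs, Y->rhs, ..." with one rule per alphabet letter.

  step 0 ⇒ step 1: CCA ⇒ CB·CB·B
    A ↦ B
    C ↦ CB
    B ↦ ABA  (constrained at step 1)

A->B, B->ABA, C->CB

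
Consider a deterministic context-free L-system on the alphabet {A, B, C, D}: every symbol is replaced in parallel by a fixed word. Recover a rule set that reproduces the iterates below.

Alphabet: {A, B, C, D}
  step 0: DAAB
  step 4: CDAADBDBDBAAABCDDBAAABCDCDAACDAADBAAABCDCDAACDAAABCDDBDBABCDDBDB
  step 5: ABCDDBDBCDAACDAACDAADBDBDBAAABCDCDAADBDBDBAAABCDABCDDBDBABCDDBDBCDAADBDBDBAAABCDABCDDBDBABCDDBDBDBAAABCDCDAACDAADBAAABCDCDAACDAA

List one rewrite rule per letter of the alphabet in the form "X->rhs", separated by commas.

  step 4 ⇒ step 5: CDAADBDBDBAAABCDDBAAABCDCDAACDAADBAAABCDCDAACDAAABCDDBDBABCDDBDB ⇒ AB·CD·DB·DB·CD·AA·CD·AA·CD·AA·DB·DB·DB·AA·AB·CD·CD·AA·DB·DB·DB·AA·AB·CD·AB·CD·DB·DB·AB·CD·DB·DB·CD·AA·DB·DB·DB·AA·AB·CD·AB·CD·DB·DB·AB·CD·DB·DB·DB·AA·AB·CD·CD·AA·CD·AA·DB·AA·AB·CD·CD·AA·CD·AA
    A ↦ DB
    B ↦ AA
    C ↦ AB
    D ↦ CD

A->DB, B->AA, C->AB, D->CD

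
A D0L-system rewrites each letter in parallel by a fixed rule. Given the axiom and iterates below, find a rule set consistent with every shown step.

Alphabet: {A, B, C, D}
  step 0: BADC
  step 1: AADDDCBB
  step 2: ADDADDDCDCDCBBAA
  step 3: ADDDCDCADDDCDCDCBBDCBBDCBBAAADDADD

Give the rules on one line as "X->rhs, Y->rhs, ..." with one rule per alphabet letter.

A->ADD, B->A, C->BB, D->DC

  step 2 ⇒ step 3: ADDADDDCDCDCBBAA ⇒ ADD·DC·DC·ADD·DC·DC·DC·BB·DC·BB·DC·BB·A·A·ADD·ADD
    A ↦ ADD
    B ↦ A
    C ↦ BB
    D ↦ DC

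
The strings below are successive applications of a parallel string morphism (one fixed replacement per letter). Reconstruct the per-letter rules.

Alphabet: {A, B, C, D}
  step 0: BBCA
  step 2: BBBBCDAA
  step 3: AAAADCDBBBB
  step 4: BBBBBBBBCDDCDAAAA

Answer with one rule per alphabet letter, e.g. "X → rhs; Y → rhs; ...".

  step 3 ⇒ step 4: AAAADCDBBBB ⇒ BB·BB·BB·BB·CD·D·CD·A·A·A·A
    A ↦ BB
    B ↦ A
    C ↦ D
    D ↦ CD

A->BB, B->A, C->D, D->CD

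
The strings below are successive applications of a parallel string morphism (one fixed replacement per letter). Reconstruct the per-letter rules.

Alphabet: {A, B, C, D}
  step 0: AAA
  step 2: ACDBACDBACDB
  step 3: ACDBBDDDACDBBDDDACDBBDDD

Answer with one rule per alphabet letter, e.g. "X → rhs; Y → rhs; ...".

  step 2 ⇒ step 3: ACDBACDBACDB ⇒ AC·DB·BD·DD·AC·DB·BD·DD·AC·DB·BD·DD
    A ↦ AC
    B ↦ DD
    C ↦ DB
    D ↦ BD

A->AC, B->DD, C->DB, D->BD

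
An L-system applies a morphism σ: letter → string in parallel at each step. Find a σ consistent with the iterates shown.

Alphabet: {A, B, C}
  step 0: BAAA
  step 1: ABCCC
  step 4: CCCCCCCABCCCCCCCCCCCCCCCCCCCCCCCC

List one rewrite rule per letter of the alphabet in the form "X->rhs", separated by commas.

A->C, B->AB, C->CC

  step 0 ⇒ step 1: BAAA ⇒ AB·C·C·C
    A ↦ C
    B ↦ AB
    C ↦ CC  (constrained at step 1)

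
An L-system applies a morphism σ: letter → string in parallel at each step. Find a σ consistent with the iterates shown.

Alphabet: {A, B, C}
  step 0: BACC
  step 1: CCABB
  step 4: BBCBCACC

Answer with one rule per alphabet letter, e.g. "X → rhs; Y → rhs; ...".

  step 0 ⇒ step 1: BACC ⇒ C·CA·B·B
    A ↦ CA
    B ↦ C
    C ↦ B

A->CA, B->C, C->B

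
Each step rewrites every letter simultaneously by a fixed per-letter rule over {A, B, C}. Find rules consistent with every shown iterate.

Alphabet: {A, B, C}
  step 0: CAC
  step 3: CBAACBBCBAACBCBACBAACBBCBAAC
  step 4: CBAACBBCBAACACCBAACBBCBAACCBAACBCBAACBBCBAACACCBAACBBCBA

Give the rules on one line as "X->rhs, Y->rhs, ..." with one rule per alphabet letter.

A->B, B->AC, C->CBA

  step 3 ⇒ step 4: CBAACBBCBAACBCBACBAACBBCBAAC ⇒ CBA·AC·B·B·CBA·AC·AC·CBA·AC·B·B·CBA·AC·CBA·AC·B·CBA·AC·B·B·CBA·AC·AC·CBA·AC·B·B·CBA
    A ↦ B
    B ↦ AC
    C ↦ CBA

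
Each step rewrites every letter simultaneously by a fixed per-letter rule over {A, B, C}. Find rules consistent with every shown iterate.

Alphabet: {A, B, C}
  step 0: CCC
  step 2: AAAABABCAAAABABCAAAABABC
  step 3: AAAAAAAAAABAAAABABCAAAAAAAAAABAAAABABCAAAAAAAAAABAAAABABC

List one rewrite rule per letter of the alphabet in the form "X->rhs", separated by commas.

  step 2 ⇒ step 3: AAAABABCAAAABABCAAAABABC ⇒ AA·AA·AA·AA·AAB·AA·AAB·ABC·AA·AA·AA·AA·AAB·AA·AAB·ABC·AA·AA·AA·AA·AAB·AA·AAB·ABC
    A ↦ AA
    B ↦ AAB
    C ↦ ABC

A->AA, B->AAB, C->ABC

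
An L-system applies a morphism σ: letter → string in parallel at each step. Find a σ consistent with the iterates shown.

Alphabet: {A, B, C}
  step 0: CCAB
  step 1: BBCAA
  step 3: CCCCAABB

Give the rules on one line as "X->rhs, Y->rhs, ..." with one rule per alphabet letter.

A->C, B->AA, C->B

  step 0 ⇒ step 1: CCAB ⇒ B·B·C·AA
    A ↦ C
    B ↦ AA
    C ↦ B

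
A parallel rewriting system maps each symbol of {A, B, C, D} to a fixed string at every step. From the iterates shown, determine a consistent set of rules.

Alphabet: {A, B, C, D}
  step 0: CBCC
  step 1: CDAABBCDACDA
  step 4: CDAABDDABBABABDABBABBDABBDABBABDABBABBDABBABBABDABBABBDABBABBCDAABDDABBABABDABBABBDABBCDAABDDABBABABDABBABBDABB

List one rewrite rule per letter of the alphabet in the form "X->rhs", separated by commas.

A->D, B->ABB, C->CDA, D->AB

  step 0 ⇒ step 1: CBCC ⇒ CDA·ABB·CDA·CDA
    B ↦ ABB
    C ↦ CDA
    A ↦ D  (constrained at step 1)
    D ↦ AB  (constrained at step 1)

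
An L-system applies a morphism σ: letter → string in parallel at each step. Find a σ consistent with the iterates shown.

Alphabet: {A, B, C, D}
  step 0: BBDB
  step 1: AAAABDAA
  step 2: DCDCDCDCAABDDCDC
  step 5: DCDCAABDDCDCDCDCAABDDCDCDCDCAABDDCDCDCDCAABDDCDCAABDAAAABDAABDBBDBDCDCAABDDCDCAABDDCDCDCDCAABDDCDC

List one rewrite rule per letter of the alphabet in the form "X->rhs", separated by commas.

  step 1 ⇒ step 2: AAAABDAA ⇒ DC·DC·DC·DC·AA·BD·DC·DC
    A ↦ DC
    B ↦ AA
    D ↦ BD
    C ↦ B  (constrained at step 2)

A->DC, B->AA, C->B, D->BD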